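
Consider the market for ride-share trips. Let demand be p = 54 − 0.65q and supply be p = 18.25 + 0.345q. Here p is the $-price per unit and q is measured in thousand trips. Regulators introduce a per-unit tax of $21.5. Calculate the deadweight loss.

Competitive equilibrium: 54 − 0.65q = 18.25 + 0.345q → q* = 35.9296, p* = 30.6457.
With the tax, the buyer price exceeds the seller price by 21.5: (54 − 0.65q) − (18.25 + 0.345q) = 21.5 → q' = 14.3216.
Δq = 35.9296 − 14.3216 = 21.608; the wedge equals the tax, 21.5.
Deadweight loss = ½ × 21.608 × 21.5 = $232.29 thousand.

$232.29 thousand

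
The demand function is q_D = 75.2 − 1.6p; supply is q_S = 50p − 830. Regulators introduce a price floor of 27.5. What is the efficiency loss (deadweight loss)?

In inverse form: demand p = 47 − 0.625q, supply p = 16.6 + 0.02q.
Competitive equilibrium: 47 − 0.625q = 16.6 + 0.02q → q* = 47.1318, p* = 17.5426.
At the floor p = 27.5, quantity demanded = (47 − 27.5)/0.625 = 31.2.
Sellers' marginal cost at q' = 31.2: 16.6 + 0.02·31.2 = 17.224.
Δq = 47.1318 − 31.2 = 15.9318; wedge = 27.5 − 17.224 = 10.276.
DWL = ½ × 15.9318 × 10.276 = 81.86.

81.86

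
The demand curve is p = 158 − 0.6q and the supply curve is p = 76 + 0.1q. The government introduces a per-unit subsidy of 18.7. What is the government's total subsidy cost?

2690.13

Competitive equilibrium: 158 − 0.6q = 76 + 0.1q → q* = 117.1429, p* = 87.7143.
The subsidy lowers effective supply by 18.7: p = 57.3 + 0.1q.
New quantity: 158 − 0.6q = 57.3 + 0.1q → q' = 143.8571.
Total subsidy cost = 18.7 × 143.8571 = 2690.13.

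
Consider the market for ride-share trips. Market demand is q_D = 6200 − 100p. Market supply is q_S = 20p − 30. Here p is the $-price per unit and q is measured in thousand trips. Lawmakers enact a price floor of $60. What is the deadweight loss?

In inverse form: demand p = 62 − 0.01q, supply p = 1.5 + 0.05q.
Competitive equilibrium: 62 − 0.01q = 1.5 + 0.05q → q* = 1008.3333, p* = 51.9167.
At the floor p = 60, quantity demanded = (62 − 60)/0.01 = 200.
Sellers' marginal cost at q' = 200: 1.5 + 0.05·200 = 11.5.
Δq = 1008.3333 − 200 = 808.3333; wedge = 60 − 11.5 = 48.5.
DWL = ½ × 808.3333 × 48.5 = $19602.08 thousand.

$19602.08 thousand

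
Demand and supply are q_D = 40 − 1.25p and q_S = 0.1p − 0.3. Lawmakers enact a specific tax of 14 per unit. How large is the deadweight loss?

In inverse form: demand p = 32 − 0.8q, supply p = 3 + 10q.
Competitive equilibrium: 32 − 0.8q = 3 + 10q → q* = 2.6852, p* = 29.8519.
With the tax, the buyer price exceeds the seller price by 14: (32 − 0.8q) − (3 + 10q) = 14 → q' = 1.3889.
Δq = 2.6852 − 1.3889 = 1.2963; the wedge equals the tax, 14.
Deadweight loss = ½ × 1.2963 × 14 = 9.07.

9.07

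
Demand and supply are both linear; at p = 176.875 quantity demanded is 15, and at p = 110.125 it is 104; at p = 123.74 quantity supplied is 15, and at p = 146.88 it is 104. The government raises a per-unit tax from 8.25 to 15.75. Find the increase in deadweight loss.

Demand slope = (110.125 − 176.875)/(104 − 15) = −0.75, so p = 188.125 − 0.75q.
Supply slope = (146.88 − 123.74)/(104 − 15) = 0.26, so p = 119.84 + 0.26q.
Competitive equilibrium: 188.125 − 0.75q = 119.84 + 0.26q → q* = 67.6089, p* = 137.4183.
For a per-unit tax t: Δq = t/1.01, so DWL = ½·t·(t/1.01) = t²/2.02.
At t = 8.25: DWL = 33.694. At t = 15.75: DWL = 122.803.
Increase = 122.803 − 33.694 = 89.11.

89.11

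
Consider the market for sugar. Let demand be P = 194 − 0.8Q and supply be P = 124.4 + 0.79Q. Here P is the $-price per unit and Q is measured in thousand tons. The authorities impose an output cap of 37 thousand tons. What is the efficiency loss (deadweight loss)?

Competitive equilibrium: 194 − 0.8Q = 124.4 + 0.79Q → Q* = 43.7736, P* = 158.9811.
At Q = 37: demand price = 194 − 0.8·37 = 164.4; supply price = 124.4 + 0.79·37 = 153.63.
ΔQ = 43.7736 − 37 = 6.7736; wedge = 164.4 − 153.63 = 10.77.
Welfare loss = ½ × 6.7736 × 10.77 = $36.48 thousand.

$36.48 thousand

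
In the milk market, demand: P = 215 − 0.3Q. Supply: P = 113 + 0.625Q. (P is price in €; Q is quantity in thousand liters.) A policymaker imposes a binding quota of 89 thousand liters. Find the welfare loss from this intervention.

€209.25 thousand

Competitive equilibrium: 215 − 0.3Q = 113 + 0.625Q → Q* = 110.2703, P* = 181.9189.
At Q = 89: demand price = 215 − 0.3·89 = 188.3; supply price = 113 + 0.625·89 = 168.625.
ΔQ = 110.2703 − 89 = 21.2703; wedge = 188.3 − 168.625 = 19.675.
DWL = ½ × 21.2703 × 19.675 = €209.25 thousand.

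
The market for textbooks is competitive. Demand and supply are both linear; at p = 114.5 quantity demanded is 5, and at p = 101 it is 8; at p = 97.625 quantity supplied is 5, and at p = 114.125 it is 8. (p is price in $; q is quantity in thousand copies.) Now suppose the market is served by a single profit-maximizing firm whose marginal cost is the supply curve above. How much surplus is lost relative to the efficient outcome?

$21.54 thousand

Demand slope = (101 − 114.5)/(8 − 5) = −4.5, so p = 137 − 4.5q.
Supply slope = (114.125 − 97.625)/(8 − 5) = 5.5, so p = 70.125 + 5.5q.
Competitive equilibrium: 137 − 4.5q = 70.125 + 5.5q → q* = 6.6875, p* = 106.9063.
Marginal revenue: MR = 137 − 9q. Set MR = MC: 137 − 9q = 70.125 + 5.5q → q_m = 4.6121.
Price p_m = 137 − 4.5·4.6121 = 116.2456; MC(q_m) = 70.125 + 5.5·4.6121 = 95.4916.
Competitive q* = 6.6875, so Δq = 2.0754; wedge = 116.2456 − 95.4916 = 20.754.
The triangle = ½ × 2.0754 × 20.754 = $21.54 thousand.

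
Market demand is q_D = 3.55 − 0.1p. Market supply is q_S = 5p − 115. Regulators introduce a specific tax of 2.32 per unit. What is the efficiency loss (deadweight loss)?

In inverse form: demand p = 35.5 − 10q, supply p = 23 + 0.2q.
Competitive equilibrium: 35.5 − 10q = 23 + 0.2q → q* = 1.2255, p* = 23.2451.
With the tax, the buyer price exceeds the seller price by 2.32: (35.5 − 10q) − (23 + 0.2q) = 2.32 → q' = 0.998.
Δq = 1.2255 − 0.998 = 0.2275; the wedge equals the tax, 2.32.
DWL = ½ × 0.2275 × 2.32 = 0.26.

0.26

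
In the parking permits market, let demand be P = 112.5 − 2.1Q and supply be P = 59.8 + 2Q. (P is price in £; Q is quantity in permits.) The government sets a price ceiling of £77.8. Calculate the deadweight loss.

£30.44

Competitive equilibrium: 112.5 − 2.1Q = 59.8 + 2Q → Q* = 12.8537, P* = 85.5073.
At the ceiling P = 77.8, quantity supplied = (77.8 − 59.8)/2 = 9.
Willingness to pay at Q' = 9: 112.5 − 2.1·9 = 93.6.
ΔQ = 12.8537 − 9 = 3.8537; wedge = 93.6 − 77.8 = 15.8.
The triangle = ½ × 3.8537 × 15.8 = £30.44.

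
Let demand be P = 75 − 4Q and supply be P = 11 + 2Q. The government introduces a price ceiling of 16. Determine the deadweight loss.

Competitive equilibrium: 75 − 4Q = 11 + 2Q → Q* = 10.6667, P* = 32.3333.
At the ceiling P = 16, quantity supplied = (16 − 11)/2 = 2.5.
Willingness to pay at Q' = 2.5: 75 − 4·2.5 = 65.
ΔQ = 10.6667 − 2.5 = 8.1667; wedge = 65 − 16 = 49.
Deadweight loss = ½ × 8.1667 × 49 = 200.08.

200.08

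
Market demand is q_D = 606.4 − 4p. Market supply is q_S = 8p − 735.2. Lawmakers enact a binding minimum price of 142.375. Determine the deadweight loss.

2804.49

In inverse form: demand p = 151.6 − 0.25q, supply p = 91.9 + 0.125q.
Competitive equilibrium: 151.6 − 0.25q = 91.9 + 0.125q → q* = 159.2, p* = 111.8.
At the floor p = 142.375, quantity demanded = (151.6 − 142.375)/0.25 = 36.9.
Sellers' marginal cost at q' = 36.9: 91.9 + 0.125·36.9 = 96.5125.
Δq = 159.2 − 36.9 = 122.3; wedge = 142.375 − 96.5125 = 45.8625.
The triangle = ½ × 122.3 × 45.8625 = 2804.49.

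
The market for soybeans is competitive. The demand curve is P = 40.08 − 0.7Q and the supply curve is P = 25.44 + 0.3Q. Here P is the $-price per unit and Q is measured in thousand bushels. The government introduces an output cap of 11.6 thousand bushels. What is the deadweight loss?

Competitive equilibrium: 40.08 − 0.7Q = 25.44 + 0.3Q → Q* = 14.64, P* = 29.832.
At Q = 11.6: demand price = 40.08 − 0.7·11.6 = 31.96; supply price = 25.44 + 0.3·11.6 = 28.92.
ΔQ = 14.64 − 11.6 = 3.04; wedge = 31.96 − 28.92 = 3.04.
Deadweight loss = ½ × 3.04 × 3.04 = $4.62 thousand.

$4.62 thousand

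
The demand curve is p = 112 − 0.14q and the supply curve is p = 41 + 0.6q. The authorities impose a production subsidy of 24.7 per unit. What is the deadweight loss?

Competitive equilibrium: 112 − 0.14q = 41 + 0.6q → q* = 95.9459, p* = 98.5676.
The subsidy lowers effective supply by 24.7: p = 16.3 + 0.6q.
New quantity: 112 − 0.14q = 16.3 + 0.6q → q' = 129.3243.
Overproduction Δq = 129.3243 − 95.9459 = 33.3784; wedge = subsidy = 24.7.
The triangle = ½ × 33.3784 × 24.7 = 412.22.

412.22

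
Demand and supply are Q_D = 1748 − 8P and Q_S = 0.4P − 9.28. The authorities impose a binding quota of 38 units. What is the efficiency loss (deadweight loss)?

In inverse form: demand P = 218.5 − 0.125Q, supply P = 23.2 + 2.5Q.
Competitive equilibrium: 218.5 − 0.125Q = 23.2 + 2.5Q → Q* = 74.4, P* = 209.2.
At Q = 38: demand price = 218.5 − 0.125·38 = 213.75; supply price = 23.2 + 2.5·38 = 118.2.
ΔQ = 74.4 − 38 = 36.4; wedge = 213.75 − 118.2 = 95.55.
DWL = ½ × 36.4 × 95.55 = 1739.01.

1739.01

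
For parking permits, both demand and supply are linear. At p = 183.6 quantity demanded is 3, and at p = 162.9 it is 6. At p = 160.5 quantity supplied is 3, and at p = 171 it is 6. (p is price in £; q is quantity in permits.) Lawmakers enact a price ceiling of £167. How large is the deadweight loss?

Demand slope = (162.9 − 183.6)/(6 − 3) = −6.9, so p = 204.3 − 6.9q.
Supply slope = (171 − 160.5)/(6 − 3) = 3.5, so p = 150 + 3.5q.
Competitive equilibrium: 204.3 − 6.9q = 150 + 3.5q → q* = 5.2212, p* = 168.274.
At the ceiling p = 167, quantity supplied = (167 − 150)/3.5 = 4.8571.
Willingness to pay at q' = 4.8571: 204.3 − 6.9·4.8571 = 170.786.
Δq = 5.2212 − 4.8571 = 0.3641; wedge = 170.786 − 167 = 3.786.
DWL = ½ × 0.3641 × 3.786 = £0.69.

£0.69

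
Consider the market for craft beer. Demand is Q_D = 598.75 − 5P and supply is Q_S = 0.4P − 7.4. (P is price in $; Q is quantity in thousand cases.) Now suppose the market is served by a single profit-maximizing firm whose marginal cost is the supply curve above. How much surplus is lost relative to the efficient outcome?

$9.03 thousand

In inverse form: demand P = 119.75 − 0.2Q, supply P = 18.5 + 2.5Q.
Competitive equilibrium: 119.75 − 0.2Q = 18.5 + 2.5Q → Q* = 37.5, P* = 112.25.
Marginal revenue: MR = 119.75 − 0.4Q. Set MR = MC: 119.75 − 0.4Q = 18.5 + 2.5Q → Q_m = 34.9138.
Price P_m = 119.75 − 0.2·34.9138 = 112.7672; MC(Q_m) = 18.5 + 2.5·34.9138 = 105.7845.
Competitive Q* = 37.5, so ΔQ = 2.5862; wedge = 112.7672 − 105.7845 = 6.9827.
The triangle = ½ × 2.5862 × 6.9827 = $9.03 thousand.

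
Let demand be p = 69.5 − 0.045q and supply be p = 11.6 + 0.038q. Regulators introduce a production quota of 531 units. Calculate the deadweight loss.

Competitive equilibrium: 69.5 − 0.045q = 11.6 + 0.038q → q* = 697.5904, p* = 38.1084.
At q = 531: demand price = 69.5 − 0.045·531 = 45.605; supply price = 11.6 + 0.038·531 = 31.778.
Δq = 697.5904 − 531 = 166.5904; wedge = 45.605 − 31.778 = 13.827.
DWL = ½ × 166.5904 × 13.827 = 1151.72.

1151.72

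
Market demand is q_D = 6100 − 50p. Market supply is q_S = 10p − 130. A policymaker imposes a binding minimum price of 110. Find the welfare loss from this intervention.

In inverse form: demand p = 122 − 0.02q, supply p = 13 + 0.1q.
Competitive equilibrium: 122 − 0.02q = 13 + 0.1q → q* = 908.3333, p* = 103.8333.
At the floor p = 110, quantity demanded = (122 − 110)/0.02 = 600.
Sellers' marginal cost at q' = 600: 13 + 0.1·600 = 73.
Δq = 908.3333 − 600 = 308.3333; wedge = 110 − 73 = 37.
The triangle = ½ × 308.3333 × 37 = 5704.17.

5704.17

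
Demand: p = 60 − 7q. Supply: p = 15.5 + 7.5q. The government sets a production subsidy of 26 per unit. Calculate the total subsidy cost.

Competitive equilibrium: 60 − 7q = 15.5 + 7.5q → q* = 3.069, p* = 38.5172.
The subsidy lowers effective supply by 26: p = 7.5q − 10.5.
New quantity: 60 − 7q = 7.5q − 10.5 → q' = 4.8621.
Total subsidy cost = 26 × 4.8621 = 126.41.

126.41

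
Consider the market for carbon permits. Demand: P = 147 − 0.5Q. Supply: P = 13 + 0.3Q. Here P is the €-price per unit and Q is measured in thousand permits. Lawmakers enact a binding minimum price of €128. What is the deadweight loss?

Competitive equilibrium: 147 − 0.5Q = 13 + 0.3Q → Q* = 167.5, P* = 63.25.
At the floor P = 128, quantity demanded = (147 − 128)/0.5 = 38.
Sellers' marginal cost at Q' = 38: 13 + 0.3·38 = 24.4.
ΔQ = 167.5 − 38 = 129.5; wedge = 128 − 24.4 = 103.6.
Deadweight loss = ½ × 129.5 × 103.6 = €6708.10 thousand.

€6708.10 thousand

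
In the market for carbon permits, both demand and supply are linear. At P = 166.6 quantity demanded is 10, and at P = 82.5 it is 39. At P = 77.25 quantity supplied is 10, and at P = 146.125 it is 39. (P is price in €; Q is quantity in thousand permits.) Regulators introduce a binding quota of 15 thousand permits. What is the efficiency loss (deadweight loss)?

Demand slope = (82.5 − 166.6)/(39 − 10) = −2.9, so P = 195.6 − 2.9Q.
Supply slope = (146.125 − 77.25)/(39 − 10) = 2.375, so P = 53.5 + 2.375Q.
Competitive equilibrium: 195.6 − 2.9Q = 53.5 + 2.375Q → Q* = 26.9384, P* = 117.4787.
At Q = 15: demand price = 195.6 − 2.9·15 = 152.1; supply price = 53.5 + 2.375·15 = 89.125.
ΔQ = 26.9384 − 15 = 11.9384; wedge = 152.1 − 89.125 = 62.975.
DWL = ½ × 11.9384 × 62.975 = €375.91 thousand.

€375.91 thousand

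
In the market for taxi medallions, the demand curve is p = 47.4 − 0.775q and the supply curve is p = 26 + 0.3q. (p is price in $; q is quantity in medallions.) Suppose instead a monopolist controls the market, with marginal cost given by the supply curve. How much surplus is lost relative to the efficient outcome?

$37.38

Competitive equilibrium: 47.4 − 0.775q = 26 + 0.3q → q* = 19.907, p* = 31.9721.
Marginal revenue: MR = 47.4 − 1.55q. Set MR = MC: 47.4 − 1.55q = 26 + 0.3q → q_m = 11.5676.
Price p_m = 47.4 − 0.775·11.5676 = 38.4351; MC(q_m) = 26 + 0.3·11.5676 = 29.4703.
Competitive q* = 19.907, so Δq = 8.3394; wedge = 38.4351 − 29.4703 = 8.9648.
DWL = ½ × 8.3394 × 8.9648 = $37.38.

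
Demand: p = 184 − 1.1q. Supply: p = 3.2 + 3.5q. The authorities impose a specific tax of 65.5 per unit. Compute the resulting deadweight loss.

Competitive equilibrium: 184 − 1.1q = 3.2 + 3.5q → q* = 39.3043, p* = 140.7652.
With the tax, the buyer price exceeds the seller price by 65.5: (184 − 1.1q) − (3.2 + 3.5q) = 65.5 → q' = 25.0652.
Δq = 39.3043 − 25.0652 = 14.2391; the wedge equals the tax, 65.5.
DWL = ½ × 14.2391 × 65.5 = 466.33.

466.33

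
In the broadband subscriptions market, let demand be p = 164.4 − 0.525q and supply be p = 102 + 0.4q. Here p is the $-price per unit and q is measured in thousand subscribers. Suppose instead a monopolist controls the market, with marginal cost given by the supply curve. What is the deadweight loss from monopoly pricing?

$275.92 thousand

Competitive equilibrium: 164.4 − 0.525q = 102 + 0.4q → q* = 67.4595, p* = 128.9838.
Marginal revenue: MR = 164.4 − 1.05q. Set MR = MC: 164.4 − 1.05q = 102 + 0.4q → q_m = 43.0345.
Price p_m = 164.4 − 0.525·43.0345 = 141.8069; MC(q_m) = 102 + 0.4·43.0345 = 119.2138.
Competitive q* = 67.4595, so Δq = 24.425; wedge = 141.8069 − 119.2138 = 22.5931.
DWL = ½ × 24.425 × 22.5931 = $275.92 thousand.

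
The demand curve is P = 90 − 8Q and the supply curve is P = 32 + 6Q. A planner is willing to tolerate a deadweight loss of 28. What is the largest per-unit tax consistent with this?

Competitive equilibrium: 90 − 8Q = 32 + 6Q → Q* = 4.1429, P* = 56.8571.
A tax t gives ΔQ = t/14 and wedge t, so DWL = t²/28.
t²/28 = 28 → t² = 784 → t = 28.

28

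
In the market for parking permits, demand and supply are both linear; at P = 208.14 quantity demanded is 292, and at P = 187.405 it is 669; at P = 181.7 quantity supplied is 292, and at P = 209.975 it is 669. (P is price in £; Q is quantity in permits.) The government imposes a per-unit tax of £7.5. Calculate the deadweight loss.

£216.35

Demand slope = (187.405 − 208.14)/(669 − 292) = −0.055, so P = 224.2 − 0.055Q.
Supply slope = (209.975 − 181.7)/(669 − 292) = 0.075, so P = 159.8 + 0.075Q.
Competitive equilibrium: 224.2 − 0.055Q = 159.8 + 0.075Q → Q* = 495.3846, P* = 196.9538.
With the tax, the buyer price exceeds the seller price by 7.5: (224.2 − 0.055Q) − (159.8 + 0.075Q) = 7.5 → Q' = 437.6923.
ΔQ = 495.3846 − 437.6923 = 57.6923; the wedge equals the tax, 7.5.
Deadweight loss = ½ × 57.6923 × 7.5 = £216.35.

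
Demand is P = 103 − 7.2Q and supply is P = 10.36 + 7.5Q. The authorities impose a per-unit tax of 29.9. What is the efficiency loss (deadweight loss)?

30.41

Competitive equilibrium: 103 − 7.2Q = 10.36 + 7.5Q → Q* = 6.302, P* = 57.6253.
With the tax, the buyer price exceeds the seller price by 29.9: (103 − 7.2Q) − (10.36 + 7.5Q) = 29.9 → Q' = 4.268.
ΔQ = 6.302 − 4.268 = 2.034; the wedge equals the tax, 29.9.
The triangle = ½ × 2.034 × 29.9 = 30.41.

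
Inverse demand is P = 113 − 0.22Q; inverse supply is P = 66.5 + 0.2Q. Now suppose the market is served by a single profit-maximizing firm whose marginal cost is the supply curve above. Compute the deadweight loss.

Competitive equilibrium: 113 − 0.22Q = 66.5 + 0.2Q → Q* = 110.7143, P* = 88.6429.
Marginal revenue: MR = 113 − 0.44Q. Set MR = MC: 113 − 0.44Q = 66.5 + 0.2Q → Q_m = 72.6563.
Price P_m = 113 − 0.22·72.6563 = 97.0156; MC(Q_m) = 66.5 + 0.2·72.6563 = 81.0313.
Competitive Q* = 110.7143, so ΔQ = 38.058; wedge = 97.0156 − 81.0313 = 15.9843.
The triangle = ½ × 38.058 × 15.9843 = 304.17.

304.17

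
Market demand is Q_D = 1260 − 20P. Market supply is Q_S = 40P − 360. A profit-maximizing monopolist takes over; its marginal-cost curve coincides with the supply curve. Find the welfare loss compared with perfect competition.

In inverse form: demand P = 63 − 0.05Q, supply P = 9 + 0.025Q.
Competitive equilibrium: 63 − 0.05Q = 9 + 0.025Q → Q* = 720, P* = 27.
Marginal revenue: MR = 63 − 0.1Q. Set MR = MC: 63 − 0.1Q = 9 + 0.025Q → Q_m = 432.
Price P_m = 63 − 0.05·432 = 41.4; MC(Q_m) = 9 + 0.025·432 = 19.8.
Competitive Q* = 720, so ΔQ = 288; wedge = 41.4 − 19.8 = 21.6.
The triangle = ½ × 288 × 21.6 = 3110.40.

3110.40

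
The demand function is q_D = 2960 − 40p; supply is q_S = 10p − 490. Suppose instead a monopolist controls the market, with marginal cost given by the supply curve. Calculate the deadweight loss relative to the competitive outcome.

69.44

In inverse form: demand p = 74 − 0.025q, supply p = 49 + 0.1q.
Competitive equilibrium: 74 − 0.025q = 49 + 0.1q → q* = 200, p* = 69.
Marginal revenue: MR = 74 − 0.05q. Set MR = MC: 74 − 0.05q = 49 + 0.1q → q_m = 166.6667.
Price p_m = 74 − 0.025·166.6667 = 69.8333; MC(q_m) = 49 + 0.1·166.6667 = 65.6667.
Competitive q* = 200, so Δq = 33.3333; wedge = 69.8333 − 65.6667 = 4.1666.
The triangle = ½ × 33.3333 × 4.1666 = 69.44.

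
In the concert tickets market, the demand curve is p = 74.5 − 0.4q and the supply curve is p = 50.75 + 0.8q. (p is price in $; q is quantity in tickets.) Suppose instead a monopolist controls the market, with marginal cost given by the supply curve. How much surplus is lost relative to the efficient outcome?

Competitive equilibrium: 74.5 − 0.4q = 50.75 + 0.8q → q* = 19.7917, p* = 66.5833.
Marginal revenue: MR = 74.5 − 0.8q. Set MR = MC: 74.5 − 0.8q = 50.75 + 0.8q → q_m = 14.8438.
Price p_m = 74.5 − 0.4·14.8438 = 68.5625; MC(q_m) = 50.75 + 0.8·14.8438 = 62.625.
Competitive q* = 19.7917, so Δq = 4.9479; wedge = 68.5625 − 62.625 = 5.9375.
DWL = ½ × 4.9479 × 5.9375 = $14.69.

$14.69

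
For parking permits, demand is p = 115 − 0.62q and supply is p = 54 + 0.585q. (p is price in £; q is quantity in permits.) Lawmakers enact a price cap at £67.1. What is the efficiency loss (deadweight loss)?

£480.13

Competitive equilibrium: 115 − 0.62q = 54 + 0.585q → q* = 50.6224, p* = 83.6141.
At the ceiling p = 67.1, quantity supplied = (67.1 − 54)/0.585 = 22.3932.
Willingness to pay at q' = 22.3932: 115 − 0.62·22.3932 = 101.1162.
Δq = 50.6224 − 22.3932 = 28.2292; wedge = 101.1162 − 67.1 = 34.0162.
Welfare loss = ½ × 28.2292 × 34.0162 = £480.13.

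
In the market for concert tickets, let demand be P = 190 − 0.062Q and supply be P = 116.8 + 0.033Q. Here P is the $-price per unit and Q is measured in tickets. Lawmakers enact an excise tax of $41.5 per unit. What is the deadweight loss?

Competitive equilibrium: 190 − 0.062Q = 116.8 + 0.033Q → Q* = 770.5263, P* = 142.2274.
With the tax, the buyer price exceeds the seller price by 41.5: (190 − 0.062Q) − (116.8 + 0.033Q) = 41.5 → Q' = 333.6842.
ΔQ = 770.5263 − 333.6842 = 436.8421; the wedge equals the tax, 41.5.
Welfare loss = ½ × 436.8421 × 41.5 = $9064.47.

$9064.47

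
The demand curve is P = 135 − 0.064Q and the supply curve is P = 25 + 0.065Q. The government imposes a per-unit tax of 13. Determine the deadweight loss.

655.04

Competitive equilibrium: 135 − 0.064Q = 25 + 0.065Q → Q* = 852.7132, P* = 80.4264.
With the tax, the buyer price exceeds the seller price by 13: (135 − 0.064Q) − (25 + 0.065Q) = 13 → Q' = 751.938.
ΔQ = 852.7132 − 751.938 = 100.7752; the wedge equals the tax, 13.
Deadweight loss = ½ × 100.7752 × 13 = 655.04.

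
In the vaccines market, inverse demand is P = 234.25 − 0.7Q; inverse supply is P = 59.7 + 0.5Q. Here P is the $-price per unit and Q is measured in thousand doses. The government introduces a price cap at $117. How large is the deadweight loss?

$571.34 thousand

Competitive equilibrium: 234.25 − 0.7Q = 59.7 + 0.5Q → Q* = 145.4583, P* = 132.4292.
At the ceiling P = 117, quantity supplied = (117 − 59.7)/0.5 = 114.6.
Willingness to pay at Q' = 114.6: 234.25 − 0.7·114.6 = 154.03.
ΔQ = 145.4583 − 114.6 = 30.8583; wedge = 154.03 − 117 = 37.03.
Deadweight loss = ½ × 30.8583 × 37.03 = $571.34 thousand.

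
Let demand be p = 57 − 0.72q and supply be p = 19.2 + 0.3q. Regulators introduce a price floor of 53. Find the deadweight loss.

506.15

Competitive equilibrium: 57 − 0.72q = 19.2 + 0.3q → q* = 37.0588, p* = 30.3176.
At the floor p = 53, quantity demanded = (57 − 53)/0.72 = 5.5556.
Sellers' marginal cost at q' = 5.5556: 19.2 + 0.3·5.5556 = 20.8667.
Δq = 37.0588 − 5.5556 = 31.5032; wedge = 53 − 20.8667 = 32.1333.
The triangle = ½ × 31.5032 × 32.1333 = 506.15.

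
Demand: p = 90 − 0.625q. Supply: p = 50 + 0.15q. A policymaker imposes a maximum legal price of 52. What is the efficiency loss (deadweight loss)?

Competitive equilibrium: 90 − 0.625q = 50 + 0.15q → q* = 51.6129, p* = 57.7419.
At the ceiling p = 52, quantity supplied = (52 − 50)/0.15 = 13.3333.
Willingness to pay at q' = 13.3333: 90 − 0.625·13.3333 = 81.6667.
Δq = 51.6129 − 13.3333 = 38.2796; wedge = 81.6667 − 52 = 29.6667.
Deadweight loss = ½ × 38.2796 × 29.6667 = 567.81.

567.81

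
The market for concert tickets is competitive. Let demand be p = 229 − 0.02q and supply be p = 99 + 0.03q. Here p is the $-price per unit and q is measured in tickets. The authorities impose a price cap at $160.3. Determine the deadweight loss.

Competitive equilibrium: 229 − 0.02q = 99 + 0.03q → q* = 2600, p* = 177.
At the ceiling p = 160.3, quantity supplied = (160.3 − 99)/0.03 = 2043.3333.
Willingness to pay at q' = 2043.3333: 229 − 0.02·2043.3333 = 188.1333.
Δq = 2600 − 2043.3333 = 556.6667; wedge = 188.1333 − 160.3 = 27.8333.
The triangle = ½ × 556.6667 × 27.8333 = $7746.94.

$7746.94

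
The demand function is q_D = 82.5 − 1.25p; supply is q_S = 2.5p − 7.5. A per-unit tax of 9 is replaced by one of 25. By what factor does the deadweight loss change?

7.716

In inverse form: demand p = 66 − 0.8q, supply p = 3 + 0.4q.
Competitive equilibrium: 66 − 0.8q = 3 + 0.4q → q* = 52.5, p* = 24.
For a per-unit tax t: Δq = t/1.2, so DWL = ½·t·(t/1.2) = t²/2.4.
At t = 9: DWL = 33.75. At t = 25: DWL = 260.417.
Ratio = (25/9)² = 7.716.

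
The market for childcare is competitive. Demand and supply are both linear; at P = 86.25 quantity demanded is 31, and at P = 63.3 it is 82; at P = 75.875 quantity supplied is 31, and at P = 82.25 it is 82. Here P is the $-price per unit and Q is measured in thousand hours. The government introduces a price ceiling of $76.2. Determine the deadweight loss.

$68.57 thousand

Demand slope = (63.3 − 86.25)/(82 − 31) = −0.45, so P = 100.2 − 0.45Q.
Supply slope = (82.25 − 75.875)/(82 − 31) = 0.125, so P = 72 + 0.125Q.
Competitive equilibrium: 100.2 − 0.45Q = 72 + 0.125Q → Q* = 49.0435, P* = 78.1304.
At the ceiling P = 76.2, quantity supplied = (76.2 − 72)/0.125 = 33.6.
Willingness to pay at Q' = 33.6: 100.2 − 0.45·33.6 = 85.08.
ΔQ = 49.0435 − 33.6 = 15.4435; wedge = 85.08 − 76.2 = 8.88.
DWL = ½ × 15.4435 × 8.88 = $68.57 thousand.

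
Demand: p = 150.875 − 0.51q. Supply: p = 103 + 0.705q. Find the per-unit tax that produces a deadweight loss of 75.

Competitive equilibrium: 150.875 − 0.51q = 103 + 0.705q → q* = 39.4033, p* = 130.7793.
A tax t gives Δq = t/1.215 and wedge t, so DWL = t²/2.43.
t²/2.43 = 75 → t² = 182.25 → t = 13.5.

13.5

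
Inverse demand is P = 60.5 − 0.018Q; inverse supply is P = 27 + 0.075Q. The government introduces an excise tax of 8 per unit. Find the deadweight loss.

344.09

Competitive equilibrium: 60.5 − 0.018Q = 27 + 0.075Q → Q* = 360.2151, P* = 54.0161.
With the tax, the buyer price exceeds the seller price by 8: (60.5 − 0.018Q) − (27 + 0.075Q) = 8 → Q' = 274.1935.
ΔQ = 360.2151 − 274.1935 = 86.0216; the wedge equals the tax, 8.
Deadweight loss = ½ × 86.0216 × 8 = 344.09.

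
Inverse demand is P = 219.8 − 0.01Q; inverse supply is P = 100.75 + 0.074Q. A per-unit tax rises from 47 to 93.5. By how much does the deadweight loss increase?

Competitive equilibrium: 219.8 − 0.01Q = 100.75 + 0.074Q → Q* = 1417.2619, P* = 205.6274.
For a per-unit tax t: ΔQ = t/0.084, so DWL = ½·t·(t/0.084) = t²/0.168.
At t = 47: DWL = 13148.81. At t = 93.5: DWL = 52037.202.
Increase = 52037.202 − 13148.81 = 38888.39.

38888.39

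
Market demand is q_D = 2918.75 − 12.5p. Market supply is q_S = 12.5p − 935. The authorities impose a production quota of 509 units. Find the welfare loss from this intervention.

18653.46

In inverse form: demand p = 233.5 − 0.08q, supply p = 74.8 + 0.08q.
Competitive equilibrium: 233.5 − 0.08q = 74.8 + 0.08q → q* = 991.875, p* = 154.15.
At q = 509: demand price = 233.5 − 0.08·509 = 192.78; supply price = 74.8 + 0.08·509 = 115.52.
Δq = 991.875 − 509 = 482.875; wedge = 192.78 − 115.52 = 77.26.
The triangle = ½ × 482.875 × 77.26 = 18653.46.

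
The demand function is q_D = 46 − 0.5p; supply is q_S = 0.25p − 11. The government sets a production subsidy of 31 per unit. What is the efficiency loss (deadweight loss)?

In inverse form: demand p = 92 − 2q, supply p = 44 + 4q.
Competitive equilibrium: 92 − 2q = 44 + 4q → q* = 8, p* = 76.
The subsidy lowers effective supply by 31: p = 13 + 4q.
New quantity: 92 − 2q = 13 + 4q → q' = 13.1667.
Overproduction Δq = 13.1667 − 8 = 5.1667; wedge = subsidy = 31.
DWL = ½ × 5.1667 × 31 = 80.08.

80.08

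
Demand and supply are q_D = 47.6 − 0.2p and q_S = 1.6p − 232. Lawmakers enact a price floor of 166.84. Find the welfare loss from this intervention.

In inverse form: demand p = 238 − 5q, supply p = 145 + 0.625q.
Competitive equilibrium: 238 − 5q = 145 + 0.625q → q* = 16.5333, p* = 155.3333.
At the floor p = 166.84, quantity demanded = (238 − 166.84)/5 = 14.232.
Sellers' marginal cost at q' = 14.232: 145 + 0.625·14.232 = 153.895.
Δq = 16.5333 − 14.232 = 2.3013; wedge = 166.84 − 153.895 = 12.945.
The triangle = ½ × 2.3013 × 12.945 = 14.90.

14.90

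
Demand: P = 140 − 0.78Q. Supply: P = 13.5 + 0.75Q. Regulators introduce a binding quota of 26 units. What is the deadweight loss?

Competitive equilibrium: 140 − 0.78Q = 13.5 + 0.75Q → Q* = 82.6797, P* = 75.5098.
At Q = 26: demand price = 140 − 0.78·26 = 119.72; supply price = 13.5 + 0.75·26 = 33.
ΔQ = 82.6797 − 26 = 56.6797; wedge = 119.72 − 33 = 86.72.
DWL = ½ × 56.6797 × 86.72 = 2457.63.

2457.63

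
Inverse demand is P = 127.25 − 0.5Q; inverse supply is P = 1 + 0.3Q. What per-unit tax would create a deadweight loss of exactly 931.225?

Competitive equilibrium: 127.25 − 0.5Q = 1 + 0.3Q → Q* = 157.8125, P* = 48.3438.
A tax t gives ΔQ = t/0.8 and wedge t, so DWL = t²/1.6.
t²/1.6 = 931.225 → t² = 1489.96 → t = 38.6.

38.6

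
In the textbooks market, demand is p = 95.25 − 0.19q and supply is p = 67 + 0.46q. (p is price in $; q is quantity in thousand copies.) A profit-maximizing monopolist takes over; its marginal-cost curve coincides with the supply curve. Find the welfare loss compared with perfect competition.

$31.41 thousand

Competitive equilibrium: 95.25 − 0.19q = 67 + 0.46q → q* = 43.4615, p* = 86.9923.
Marginal revenue: MR = 95.25 − 0.38q. Set MR = MC: 95.25 − 0.38q = 67 + 0.46q → q_m = 33.631.
Price p_m = 95.25 − 0.19·33.631 = 88.8601; MC(q_m) = 67 + 0.46·33.631 = 82.4703.
Competitive q* = 43.4615, so Δq = 9.8305; wedge = 88.8601 − 82.4703 = 6.3898.
Deadweight loss = ½ × 9.8305 × 6.3898 = $31.41 thousand.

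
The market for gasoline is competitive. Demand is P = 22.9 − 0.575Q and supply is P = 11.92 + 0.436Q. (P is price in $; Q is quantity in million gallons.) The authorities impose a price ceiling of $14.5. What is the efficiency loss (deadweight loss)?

$12.35 million

Competitive equilibrium: 22.9 − 0.575Q = 11.92 + 0.436Q → Q* = 10.8605, P* = 16.6552.
At the ceiling P = 14.5, quantity supplied = (14.5 − 11.92)/0.436 = 5.9174.
Willingness to pay at Q' = 5.9174: 22.9 − 0.575·5.9174 = 19.4975.
ΔQ = 10.8605 − 5.9174 = 4.9431; wedge = 19.4975 − 14.5 = 4.9975.
DWL = ½ × 4.9431 × 4.9975 = $12.35 million.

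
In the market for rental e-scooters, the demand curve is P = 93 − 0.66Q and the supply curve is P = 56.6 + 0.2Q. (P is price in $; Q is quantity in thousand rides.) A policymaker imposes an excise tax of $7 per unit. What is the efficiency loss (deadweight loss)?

Competitive equilibrium: 93 − 0.66Q = 56.6 + 0.2Q → Q* = 42.3256, P* = 65.0651.
With the tax, the buyer price exceeds the seller price by 7: (93 − 0.66Q) − (56.6 + 0.2Q) = 7 → Q' = 34.186.
ΔQ = 42.3256 − 34.186 = 8.1396; the wedge equals the tax, 7.
Welfare loss = ½ × 8.1396 × 7 = $28.49 thousand.

$28.49 thousand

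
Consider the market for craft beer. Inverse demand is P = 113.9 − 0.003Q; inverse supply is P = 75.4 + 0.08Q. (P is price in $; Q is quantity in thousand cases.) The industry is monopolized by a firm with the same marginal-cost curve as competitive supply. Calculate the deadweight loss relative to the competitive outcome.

Competitive equilibrium: 113.9 − 0.003Q = 75.4 + 0.08Q → Q* = 463.8554, P* = 112.5084.
Marginal revenue: MR = 113.9 − 0.006Q. Set MR = MC: 113.9 − 0.006Q = 75.4 + 0.08Q → Q_m = 447.6744.
Price P_m = 113.9 − 0.003·447.6744 = 112.557; MC(Q_m) = 75.4 + 0.08·447.6744 = 111.214.
Competitive Q* = 463.8554, so ΔQ = 16.181; wedge = 112.557 − 111.214 = 1.343.
Deadweight loss = ½ × 16.181 × 1.343 = $10.87 thousand.

$10.87 thousand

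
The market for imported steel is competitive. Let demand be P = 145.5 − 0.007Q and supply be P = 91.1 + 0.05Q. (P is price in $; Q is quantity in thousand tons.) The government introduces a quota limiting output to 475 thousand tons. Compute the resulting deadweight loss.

Competitive equilibrium: 145.5 − 0.007Q = 91.1 + 0.05Q → Q* = 954.386, P* = 138.8193.
At Q = 475: demand price = 145.5 − 0.007·475 = 142.175; supply price = 91.1 + 0.05·475 = 114.85.
ΔQ = 954.386 − 475 = 479.386; wedge = 142.175 − 114.85 = 27.325.
DWL = ½ × 479.386 × 27.325 = $6549.61 thousand.

$6549.61 thousand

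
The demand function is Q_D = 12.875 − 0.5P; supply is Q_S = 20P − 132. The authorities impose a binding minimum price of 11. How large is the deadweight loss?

3.96

In inverse form: demand P = 25.75 − 2Q, supply P = 6.6 + 0.05Q.
Competitive equilibrium: 25.75 − 2Q = 6.6 + 0.05Q → Q* = 9.3415, P* = 7.0671.
At the floor P = 11, quantity demanded = (25.75 − 11)/2 = 7.375.
Sellers' marginal cost at Q' = 7.375: 6.6 + 0.05·7.375 = 6.9688.
ΔQ = 9.3415 − 7.375 = 1.9665; wedge = 11 − 6.9688 = 4.0312.
DWL = ½ × 1.9665 × 4.0312 = 3.96.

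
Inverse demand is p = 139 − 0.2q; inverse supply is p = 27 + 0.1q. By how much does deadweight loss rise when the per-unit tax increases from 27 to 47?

Competitive equilibrium: 139 − 0.2q = 27 + 0.1q → q* = 373.3333, p* = 64.3333.
For a per-unit tax t: Δq = t/0.3, so DWL = ½·t·(t/0.3) = t²/0.6.
At t = 27: DWL = 1215. At t = 47: DWL = 3681.667.
Increase = 3681.667 − 1215 = 2466.67.

2466.67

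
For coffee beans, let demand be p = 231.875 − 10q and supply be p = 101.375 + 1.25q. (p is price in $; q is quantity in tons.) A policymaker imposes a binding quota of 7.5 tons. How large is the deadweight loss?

$94.56

Competitive equilibrium: 231.875 − 10q = 101.375 + 1.25q → q* = 11.6, p* = 115.875.
At q = 7.5: demand price = 231.875 − 10·7.5 = 156.875; supply price = 101.375 + 1.25·7.5 = 110.75.
Δq = 11.6 − 7.5 = 4.1; wedge = 156.875 − 110.75 = 46.125.
Deadweight loss = ½ × 4.1 × 46.125 = $94.56.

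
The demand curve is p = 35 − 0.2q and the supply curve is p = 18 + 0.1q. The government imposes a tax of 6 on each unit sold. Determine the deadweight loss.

60

Competitive equilibrium: 35 − 0.2q = 18 + 0.1q → q* = 56.6667, p* = 23.6667.
With the tax, the buyer price exceeds the seller price by 6: (35 − 0.2q) − (18 + 0.1q) = 6 → q' = 36.6667.
Δq = 56.6667 − 36.6667 = 20; the wedge equals the tax, 6.
Welfare loss = ½ × 20 × 6 = 60.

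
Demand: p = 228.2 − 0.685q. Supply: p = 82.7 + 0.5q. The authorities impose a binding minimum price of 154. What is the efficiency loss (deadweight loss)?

Competitive equilibrium: 228.2 − 0.685q = 82.7 + 0.5q → q* = 122.7848, p* = 144.0924.
At the floor p = 154, quantity demanded = (228.2 − 154)/0.685 = 108.3212.
Sellers' marginal cost at q' = 108.3212: 82.7 + 0.5·108.3212 = 136.8606.
Δq = 122.7848 − 108.3212 = 14.4636; wedge = 154 − 136.8606 = 17.1394.
The triangle = ½ × 14.4636 × 17.1394 = 123.95.

123.95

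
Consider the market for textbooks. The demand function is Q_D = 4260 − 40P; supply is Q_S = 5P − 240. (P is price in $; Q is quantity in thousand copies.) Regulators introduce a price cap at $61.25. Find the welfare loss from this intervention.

$4223.14 thousand

In inverse form: demand P = 106.5 − 0.025Q, supply P = 48 + 0.2Q.
Competitive equilibrium: 106.5 − 0.025Q = 48 + 0.2Q → Q* = 260, P* = 100.
At the ceiling P = 61.25, quantity supplied = (61.25 − 48)/0.2 = 66.25.
Willingness to pay at Q' = 66.25: 106.5 − 0.025·66.25 = 104.84375.
ΔQ = 260 − 66.25 = 193.75; wedge = 104.84375 − 61.25 = 43.59375.
Welfare loss = ½ × 193.75 × 43.59375 = $4223.14 thousand.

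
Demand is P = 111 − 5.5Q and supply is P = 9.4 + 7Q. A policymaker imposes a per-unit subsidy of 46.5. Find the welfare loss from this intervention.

Competitive equilibrium: 111 − 5.5Q = 9.4 + 7Q → Q* = 8.128, P* = 66.296.
The subsidy lowers effective supply by 46.5: P = 7Q − 37.1.
New quantity: 111 − 5.5Q = 7Q − 37.1 → Q' = 11.848.
Overproduction ΔQ = 11.848 − 8.128 = 3.72; wedge = subsidy = 46.5.
Deadweight loss = ½ × 3.72 × 46.5 = 86.49.

86.49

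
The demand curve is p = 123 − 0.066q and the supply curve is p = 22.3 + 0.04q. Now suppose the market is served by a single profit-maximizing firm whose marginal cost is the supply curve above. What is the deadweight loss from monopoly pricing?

Competitive equilibrium: 123 − 0.066q = 22.3 + 0.04q → q* = 950, p* = 60.3.
Marginal revenue: MR = 123 − 0.132q. Set MR = MC: 123 − 0.132q = 22.3 + 0.04q → q_m = 585.4651.
Price p_m = 123 − 0.066·585.4651 = 84.3593; MC(q_m) = 22.3 + 0.04·585.4651 = 45.7186.
Competitive q* = 950, so Δq = 364.5349; wedge = 84.3593 − 45.7186 = 38.6407.
DWL = ½ × 364.5349 × 38.6407 = 7042.94.

7042.94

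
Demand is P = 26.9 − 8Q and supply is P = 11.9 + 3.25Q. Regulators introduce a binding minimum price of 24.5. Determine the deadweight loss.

Competitive equilibrium: 26.9 − 8Q = 11.9 + 3.25Q → Q* = 1.3333, P* = 16.2333.
At the floor P = 24.5, quantity demanded = (26.9 − 24.5)/8 = 0.3.
Sellers' marginal cost at Q' = 0.3: 11.9 + 3.25·0.3 = 12.875.
ΔQ = 1.3333 − 0.3 = 1.0333; wedge = 24.5 − 12.875 = 11.625.
DWL = ½ × 1.0333 × 11.625 = 6.01.

6.01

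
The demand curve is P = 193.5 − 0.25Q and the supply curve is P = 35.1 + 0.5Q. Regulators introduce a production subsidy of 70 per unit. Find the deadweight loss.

3266.67

Competitive equilibrium: 193.5 − 0.25Q = 35.1 + 0.5Q → Q* = 211.2, P* = 140.7.
The subsidy lowers effective supply by 70: P = 0.5Q − 34.9.
New quantity: 193.5 − 0.25Q = 0.5Q − 34.9 → Q' = 304.5333.
Overproduction ΔQ = 304.5333 − 211.2 = 93.3333; wedge = subsidy = 70.
Welfare loss = ½ × 93.3333 × 70 = 3266.67.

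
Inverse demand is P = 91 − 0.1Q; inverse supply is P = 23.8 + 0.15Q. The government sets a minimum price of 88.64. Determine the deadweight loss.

Competitive equilibrium: 91 − 0.1Q = 23.8 + 0.15Q → Q* = 268.8, P* = 64.12.
At the floor P = 88.64, quantity demanded = (91 − 88.64)/0.1 = 23.6.
Sellers' marginal cost at Q' = 23.6: 23.8 + 0.15·23.6 = 27.34.
ΔQ = 268.8 − 23.6 = 245.2; wedge = 88.64 − 27.34 = 61.3.
The triangle = ½ × 245.2 × 61.3 = 7515.38.

7515.38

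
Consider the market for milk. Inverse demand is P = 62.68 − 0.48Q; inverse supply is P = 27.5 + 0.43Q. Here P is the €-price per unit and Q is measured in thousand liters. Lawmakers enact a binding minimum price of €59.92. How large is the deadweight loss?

€492.78 thousand

Competitive equilibrium: 62.68 − 0.48Q = 27.5 + 0.43Q → Q* = 38.6593, P* = 44.1235.
At the floor P = 59.92, quantity demanded = (62.68 − 59.92)/0.48 = 5.75.
Sellers' marginal cost at Q' = 5.75: 27.5 + 0.43·5.75 = 29.9725.
ΔQ = 38.6593 − 5.75 = 32.9093; wedge = 59.92 − 29.9725 = 29.9475.
DWL = ½ × 32.9093 × 29.9475 = €492.78 thousand.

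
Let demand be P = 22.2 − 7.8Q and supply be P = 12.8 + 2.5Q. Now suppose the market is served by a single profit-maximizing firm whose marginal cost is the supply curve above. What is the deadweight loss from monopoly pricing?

0.80

Competitive equilibrium: 22.2 − 7.8Q = 12.8 + 2.5Q → Q* = 0.9126, P* = 15.0816.
Marginal revenue: MR = 22.2 − 15.6Q. Set MR = MC: 22.2 − 15.6Q = 12.8 + 2.5Q → Q_m = 0.5193.
Price P_m = 22.2 − 7.8·0.5193 = 18.1495; MC(Q_m) = 12.8 + 2.5·0.5193 = 14.0983.
Competitive Q* = 0.9126, so ΔQ = 0.3933; wedge = 18.1495 − 14.0983 = 4.0512.
The triangle = ½ × 0.3933 × 4.0512 = 0.80.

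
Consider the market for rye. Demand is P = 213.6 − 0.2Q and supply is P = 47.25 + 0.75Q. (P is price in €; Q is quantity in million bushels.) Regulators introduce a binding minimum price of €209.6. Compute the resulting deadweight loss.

Competitive equilibrium: 213.6 − 0.2Q = 47.25 + 0.75Q → Q* = 175.1053, P* = 178.5789.
At the floor P = 209.6, quantity demanded = (213.6 − 209.6)/0.2 = 20.
Sellers' marginal cost at Q' = 20: 47.25 + 0.75·20 = 62.25.
ΔQ = 175.1053 − 20 = 155.1053; wedge = 209.6 − 62.25 = 147.35.
DWL = ½ × 155.1053 × 147.35 = €11427.38 million.

€11427.38 million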